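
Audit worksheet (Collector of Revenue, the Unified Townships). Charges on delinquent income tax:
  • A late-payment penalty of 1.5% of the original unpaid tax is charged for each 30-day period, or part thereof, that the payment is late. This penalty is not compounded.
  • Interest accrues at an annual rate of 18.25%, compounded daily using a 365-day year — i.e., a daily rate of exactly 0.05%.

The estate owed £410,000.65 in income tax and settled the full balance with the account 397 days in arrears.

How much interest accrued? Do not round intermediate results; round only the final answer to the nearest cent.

Interest: £410,000.65 × ((1 + 0.0005)^397 − 1) = £410,000.65 × 0.21951153… = £89,999.8691…

£89,999.87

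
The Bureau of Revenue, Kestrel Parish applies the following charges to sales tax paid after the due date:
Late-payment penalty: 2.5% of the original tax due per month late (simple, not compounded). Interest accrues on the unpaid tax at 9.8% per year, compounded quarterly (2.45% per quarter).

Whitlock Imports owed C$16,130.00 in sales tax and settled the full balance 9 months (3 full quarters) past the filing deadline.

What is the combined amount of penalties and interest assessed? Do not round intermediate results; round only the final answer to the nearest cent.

C$4,844.09

Late-payment penalty: 9 × 2.5% × C$16,130.00 = C$3,629.25
Interest: C$16,130.00 × ((1 + 0.0245)^3 − 1) = C$16,130.00 × 0.0753155… = C$1,214.8383…
Penalties + interest = C$3,629.2500 + C$1,214.8383… = C$4,844.09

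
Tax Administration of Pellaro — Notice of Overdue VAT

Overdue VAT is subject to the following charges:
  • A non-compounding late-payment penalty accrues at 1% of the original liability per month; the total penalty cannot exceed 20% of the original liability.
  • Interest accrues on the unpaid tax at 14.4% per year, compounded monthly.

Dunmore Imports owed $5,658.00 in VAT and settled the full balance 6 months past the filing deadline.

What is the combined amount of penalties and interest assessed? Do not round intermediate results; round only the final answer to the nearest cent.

Penalty: 6 × 1% × $5,658.00 = $339.48 (below the 20% cap of $1,131.60)
Interest (14.4%/yr ÷ 12 = 1.2%/month): $5,658.00 × ((1 + 0.012)^6 − 1) = $419.7946…
Penalties + interest = $339.4800 + $419.7946… = $759.27

$759.27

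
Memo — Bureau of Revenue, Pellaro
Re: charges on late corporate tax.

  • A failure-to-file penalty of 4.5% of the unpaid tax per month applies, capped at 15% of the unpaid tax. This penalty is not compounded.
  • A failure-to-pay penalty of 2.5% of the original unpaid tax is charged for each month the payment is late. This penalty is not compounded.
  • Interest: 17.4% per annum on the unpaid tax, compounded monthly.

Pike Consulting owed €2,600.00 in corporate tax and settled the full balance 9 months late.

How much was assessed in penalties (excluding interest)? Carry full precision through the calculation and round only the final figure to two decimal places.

Failure-to-file: 9 × 4.5% × €2,600.00 = €1,053.00, capped at 15% × €2,600.00 = €390.00
Failure-to-pay penalty = 2.5% × €2,600.00 × 9 mo = €585.00
Total penalty = €390.00 + €585.00 = €975.00

€975.00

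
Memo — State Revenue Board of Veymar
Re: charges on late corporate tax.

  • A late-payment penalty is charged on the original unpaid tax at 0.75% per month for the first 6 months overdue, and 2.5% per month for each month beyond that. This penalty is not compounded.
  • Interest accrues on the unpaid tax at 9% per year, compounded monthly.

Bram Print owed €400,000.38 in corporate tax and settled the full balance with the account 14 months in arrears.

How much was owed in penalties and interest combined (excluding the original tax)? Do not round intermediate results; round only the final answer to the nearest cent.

Penalty, months 1–6: 6 × 0.75% × €400,000.38 = €18,000.02…
Penalty, months 7–14: 8 × 2.5% × €400,000.38 = €80,000.08…
Interest (9%/yr ÷ 12 = 0.75%/month): €400,000.38 × ((1 + 0.0075)^14 − 1) = €44,110.2530…
Penalties + interest = €98,000.0931 + €44,110.2530… = €142,110.35

€142,110.35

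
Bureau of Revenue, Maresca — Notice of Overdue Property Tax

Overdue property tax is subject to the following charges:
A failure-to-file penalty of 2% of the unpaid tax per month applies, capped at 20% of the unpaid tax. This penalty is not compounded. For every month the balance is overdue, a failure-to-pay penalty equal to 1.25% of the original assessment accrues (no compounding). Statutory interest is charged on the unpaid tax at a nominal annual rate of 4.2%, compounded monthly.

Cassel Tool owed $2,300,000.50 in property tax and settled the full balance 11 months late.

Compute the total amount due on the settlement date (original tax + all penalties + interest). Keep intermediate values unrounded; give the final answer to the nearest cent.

Failure-to-file: 11 × 2% × $2,300,000.50 = $506,000.11, capped at 20% × $2,300,000.50 = $460,000.10
Failure-to-pay penalty = 1.25% × $2,300,000.50 × 11 mo = $316,250.07…
Interest (4.2%/yr ÷ 12 = 0.35%/month): $2,300,000.50 × ((1 + 0.0035)^11 − 1) = $90,116.0301…
Total = $2,300,000.50 + $776,250.1688… + $90,116.0301… = $3,166,366.70

$3,166,366.70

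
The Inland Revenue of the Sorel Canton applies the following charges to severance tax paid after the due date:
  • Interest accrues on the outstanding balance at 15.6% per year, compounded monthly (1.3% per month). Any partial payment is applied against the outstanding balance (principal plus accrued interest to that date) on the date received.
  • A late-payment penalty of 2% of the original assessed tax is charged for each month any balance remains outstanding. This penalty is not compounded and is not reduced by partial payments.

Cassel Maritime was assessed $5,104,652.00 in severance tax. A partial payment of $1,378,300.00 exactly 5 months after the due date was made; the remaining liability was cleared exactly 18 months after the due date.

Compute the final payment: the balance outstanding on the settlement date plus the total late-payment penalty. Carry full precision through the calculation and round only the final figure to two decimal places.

Balance at month 5: $5,104,652.0000 × (1 + 0.013)^5 = $5,445,194.1219…
After $1,378,300.00 payment: $5,445,194.1219… − $1,378,300.00 = $4,066,894.1219…
Balance at month 18: $4,066,894.1219… × (1 + 0.013)^13 = $4,810,449.4553…
Penalty: 18 × 2% × $5,104,652.00 = $1,837,674.72
Final settlement = outstanding balance + penalty = $4,810,449.4553… + $1,837,674.72 = $6,648,124.18

$6,648,124.18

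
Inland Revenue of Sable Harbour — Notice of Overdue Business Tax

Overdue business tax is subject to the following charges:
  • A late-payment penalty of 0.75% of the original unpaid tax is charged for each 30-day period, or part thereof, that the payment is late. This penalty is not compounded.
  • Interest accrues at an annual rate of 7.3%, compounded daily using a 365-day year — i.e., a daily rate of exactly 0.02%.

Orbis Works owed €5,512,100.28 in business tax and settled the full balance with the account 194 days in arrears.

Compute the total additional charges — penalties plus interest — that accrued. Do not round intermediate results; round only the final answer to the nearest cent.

Penalty periods: ⌈194/30⌉ = 7; penalty = 7 × 0.75% × €5,512,100.28 = €289,385.26…
Interest: €5,512,100.28 × ((1 + 0.0002)^194 − 1) = €5,512,100.28 × 0.03955852… = €218,050.5148…
Penalties + interest = €289,385.2647 + €218,050.5148… = €507,435.78

€507,435.78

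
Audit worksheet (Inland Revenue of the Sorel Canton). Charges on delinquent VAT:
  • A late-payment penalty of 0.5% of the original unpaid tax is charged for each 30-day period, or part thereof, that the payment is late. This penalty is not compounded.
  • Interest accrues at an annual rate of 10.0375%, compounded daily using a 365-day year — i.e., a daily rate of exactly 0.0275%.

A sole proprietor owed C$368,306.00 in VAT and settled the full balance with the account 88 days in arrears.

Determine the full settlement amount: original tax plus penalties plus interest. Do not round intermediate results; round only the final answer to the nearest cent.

Penalty periods: ⌈88/30⌉ = 3; penalty = 3 × 0.5% × C$368,306.00 = C$5,524.59
Interest: C$368,306.00 × ((1 + 0.000275)^88 − 1) = C$368,306.00 × 0.02449179… = C$9,020.4725…
Total = C$368,306.00 + C$5,524.5900 + C$9,020.4725… = C$382,851.06

C$382,851.06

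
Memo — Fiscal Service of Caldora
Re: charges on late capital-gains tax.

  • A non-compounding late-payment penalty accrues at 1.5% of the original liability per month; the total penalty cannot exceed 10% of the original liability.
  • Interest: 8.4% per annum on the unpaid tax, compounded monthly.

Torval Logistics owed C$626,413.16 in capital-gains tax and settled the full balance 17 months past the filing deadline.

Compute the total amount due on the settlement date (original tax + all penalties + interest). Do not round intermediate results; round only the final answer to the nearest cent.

Penalty (uncapped): 17 × 1.5% × C$626,413.16 = C$159,735.36…; cap = 10% × C$626,413.16 = C$62,641.32… → penalty = C$62,641.32…
Interest (8.4%/yr ÷ 12 = 0.7%/month): C$626,413.16 × ((1 + 0.007)^17 − 1) = C$78,867.3336…
Total = C$626,413.16 + C$62,641.3160 + C$78,867.3336… = C$767,921.81

C$767,921.81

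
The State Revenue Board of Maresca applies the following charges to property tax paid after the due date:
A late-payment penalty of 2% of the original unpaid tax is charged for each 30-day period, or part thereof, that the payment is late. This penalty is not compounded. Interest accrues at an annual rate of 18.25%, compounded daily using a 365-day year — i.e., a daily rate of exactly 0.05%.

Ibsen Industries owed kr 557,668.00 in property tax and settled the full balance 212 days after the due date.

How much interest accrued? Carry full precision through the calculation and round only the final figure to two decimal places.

kr 62,343.06

Interest: kr 557,668.00 × ((1 + 0.0005)^212 − 1) = kr 557,668.00 × 0.11179242… = kr 62,343.0572…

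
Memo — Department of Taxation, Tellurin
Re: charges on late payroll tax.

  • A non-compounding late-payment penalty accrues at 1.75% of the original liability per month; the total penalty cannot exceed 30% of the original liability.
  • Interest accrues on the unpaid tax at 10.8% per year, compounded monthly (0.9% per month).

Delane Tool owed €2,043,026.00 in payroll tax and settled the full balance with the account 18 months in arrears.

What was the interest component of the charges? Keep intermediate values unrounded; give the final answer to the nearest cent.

Interest: €2,043,026.00 × ((1 + 0.009)^18 − 1) = €2,043,026.00 × 0.1750085… = €357,546.8271…

€357,546.83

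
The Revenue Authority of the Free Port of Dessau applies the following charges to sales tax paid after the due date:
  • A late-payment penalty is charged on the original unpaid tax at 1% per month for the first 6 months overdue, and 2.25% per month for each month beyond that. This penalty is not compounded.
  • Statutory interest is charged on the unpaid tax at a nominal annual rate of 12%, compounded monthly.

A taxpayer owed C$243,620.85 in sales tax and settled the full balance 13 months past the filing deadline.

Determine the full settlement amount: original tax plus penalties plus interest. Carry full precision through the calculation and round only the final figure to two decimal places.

C$330,250.79

Penalty, months 1–6: 6 × 1% × C$243,620.85 = C$14,617.25…
Penalty, months 7–13: 7 × 2.25% × C$243,620.85 = C$38,370.28…
Interest (12%/yr ÷ 12 = 1%/month): C$243,620.85 × ((1 + 0.01)^13 − 1) = C$33,642.4024…
Total = C$243,620.85 + C$52,987.5349… + C$33,642.4024… = C$330,250.79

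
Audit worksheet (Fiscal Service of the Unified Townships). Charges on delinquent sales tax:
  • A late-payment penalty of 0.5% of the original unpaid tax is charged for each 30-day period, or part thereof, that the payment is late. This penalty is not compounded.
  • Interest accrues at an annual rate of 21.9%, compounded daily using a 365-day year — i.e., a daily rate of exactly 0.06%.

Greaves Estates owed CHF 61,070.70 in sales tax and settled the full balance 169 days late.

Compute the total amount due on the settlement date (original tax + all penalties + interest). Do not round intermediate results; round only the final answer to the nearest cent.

CHF 69,418.18

Penalty periods: ⌈169/30⌉ = 6; penalty = 6 × 0.5% × CHF 61,070.70 = CHF 1,832.12…
Interest: CHF 61,070.70 × ((1 + 0.0006)^169 − 1) = CHF 61,070.70 × 0.10668559… = CHF 6,515.3636…
Total = CHF 61,070.70 + CHF 1,832.1210 + CHF 6,515.3636… = CHF 69,418.18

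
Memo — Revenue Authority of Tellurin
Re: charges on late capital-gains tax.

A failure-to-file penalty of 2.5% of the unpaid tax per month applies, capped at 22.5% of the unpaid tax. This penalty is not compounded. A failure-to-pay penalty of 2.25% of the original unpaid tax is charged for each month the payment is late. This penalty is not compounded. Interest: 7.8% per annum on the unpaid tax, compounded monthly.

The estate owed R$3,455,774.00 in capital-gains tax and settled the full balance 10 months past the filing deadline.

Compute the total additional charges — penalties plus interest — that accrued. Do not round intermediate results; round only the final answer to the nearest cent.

R$1,786,409.09

Failure-to-file: 10 × 2.5% × R$3,455,774.00 = R$863,943.50, capped at 22.5% × R$3,455,774.00 = R$777,549.15
Failure-to-pay penalty: 10 × 2.25% × R$3,455,774.00 = R$777,549.15
Interest (7.8%/yr ÷ 12 = 0.65%/month): R$3,455,774.00 × ((1 + 0.0065)^10 − 1) = R$231,310.7910…
Penalties + interest = R$1,555,098.3000 + R$231,310.7910… = R$1,786,409.09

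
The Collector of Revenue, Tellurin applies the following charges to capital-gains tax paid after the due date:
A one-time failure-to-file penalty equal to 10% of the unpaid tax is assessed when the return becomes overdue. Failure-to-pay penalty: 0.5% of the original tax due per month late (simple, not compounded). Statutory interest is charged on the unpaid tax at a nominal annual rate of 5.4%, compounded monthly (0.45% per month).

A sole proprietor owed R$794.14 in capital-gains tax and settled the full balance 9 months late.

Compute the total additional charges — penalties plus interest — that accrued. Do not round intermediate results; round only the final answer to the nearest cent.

R$147.90

Failure-to-file penalty: 10% × R$794.14 = R$79.41…
Failure-to-pay penalty: 9 × 0.5% × R$794.14 = R$35.74…
Interest: R$794.14 × ((1 + 0.0045)^9 − 1) = R$794.14 × 0.0412367… = R$32.7477…
Penalties + interest = R$115.1503 + R$32.7477… = R$147.90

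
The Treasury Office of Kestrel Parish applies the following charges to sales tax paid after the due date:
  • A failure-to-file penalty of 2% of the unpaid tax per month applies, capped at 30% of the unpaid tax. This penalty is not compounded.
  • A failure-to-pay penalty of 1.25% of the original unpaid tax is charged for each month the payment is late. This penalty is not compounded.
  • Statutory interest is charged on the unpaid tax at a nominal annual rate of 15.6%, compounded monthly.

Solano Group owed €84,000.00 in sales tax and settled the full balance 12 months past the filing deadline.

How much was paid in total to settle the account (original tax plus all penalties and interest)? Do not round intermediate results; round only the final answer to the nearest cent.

Failure-to-file: 12 × 2% × €84,000.00 = €20,160.00 (under the 30% cap)
Failure-to-pay penalty: 12 × 1.25% × €84,000.00 = €12,600.00
Interest (15.6%/yr ÷ 12 = 1.3%/month): €84,000.00 × ((1 + 0.013)^12 − 1) = €14,082.7492…
Total = €84,000.00 + €32,760.0000 + €14,082.7492… = €130,842.75

€130,842.75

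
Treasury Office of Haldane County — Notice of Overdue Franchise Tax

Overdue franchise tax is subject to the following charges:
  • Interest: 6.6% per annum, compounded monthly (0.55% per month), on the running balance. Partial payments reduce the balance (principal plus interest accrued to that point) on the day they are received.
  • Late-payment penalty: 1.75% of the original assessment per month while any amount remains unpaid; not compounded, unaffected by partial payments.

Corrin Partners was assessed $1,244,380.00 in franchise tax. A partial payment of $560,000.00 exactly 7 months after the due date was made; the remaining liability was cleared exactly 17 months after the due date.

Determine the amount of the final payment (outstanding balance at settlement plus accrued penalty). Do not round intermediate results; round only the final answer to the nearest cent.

$1,144,621.90

Balance at month 7: $1,244,380.0000 × (1 + 0.0055)^7 = $1,293,086.4086…
After $560,000.00 payment: $1,293,086.4086… − $560,000.00 = $733,086.4086…
Balance at month 17: $733,086.4086… × (1 + 0.0055)^10 = $774,418.8528…
Penalty: 17 × 1.75% × $1,244,380.00 = $370,203.05
Final settlement = outstanding balance + penalty = $774,418.8528… + $370,203.05 = $1,144,621.90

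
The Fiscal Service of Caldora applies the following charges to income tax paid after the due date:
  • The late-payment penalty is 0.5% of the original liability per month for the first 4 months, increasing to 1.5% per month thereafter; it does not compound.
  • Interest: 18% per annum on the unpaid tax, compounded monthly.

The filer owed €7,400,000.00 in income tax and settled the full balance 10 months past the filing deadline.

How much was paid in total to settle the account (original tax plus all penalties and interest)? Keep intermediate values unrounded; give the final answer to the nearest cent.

€9,402,002.11

Penalty, months 1–4: 4 × 0.5% × €7,400,000.00 = €148,000.00
Penalty, months 5–10: 6 × 1.5% × €7,400,000.00 = €666,000.00
Interest (18%/yr ÷ 12 = 1.5%/month): €7,400,000.00 × ((1 + 0.015)^10 − 1) = €1,188,002.1052…
Total = €7,400,000.00 + €814,000.0000 + €1,188,002.1052… = €9,402,002.11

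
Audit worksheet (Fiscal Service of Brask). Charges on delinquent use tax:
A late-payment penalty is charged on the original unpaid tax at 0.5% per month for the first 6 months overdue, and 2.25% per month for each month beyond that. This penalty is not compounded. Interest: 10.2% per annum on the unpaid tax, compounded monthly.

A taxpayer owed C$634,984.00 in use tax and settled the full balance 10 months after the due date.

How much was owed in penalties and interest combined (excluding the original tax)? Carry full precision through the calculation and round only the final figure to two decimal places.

Penalty, months 1–6: 6 × 0.5% × C$634,984.00 = C$19,049.52
Penalty, months 7–10: 4 × 2.25% × C$634,984.00 = C$57,148.56
Interest (10.2%/yr ÷ 12 = 0.85%/month): C$634,984.00 × ((1 + 0.0085)^10 − 1) = C$56,085.6301…
Penalties + interest = C$76,198.0800 + C$56,085.6301… = C$132,283.71

C$132,283.71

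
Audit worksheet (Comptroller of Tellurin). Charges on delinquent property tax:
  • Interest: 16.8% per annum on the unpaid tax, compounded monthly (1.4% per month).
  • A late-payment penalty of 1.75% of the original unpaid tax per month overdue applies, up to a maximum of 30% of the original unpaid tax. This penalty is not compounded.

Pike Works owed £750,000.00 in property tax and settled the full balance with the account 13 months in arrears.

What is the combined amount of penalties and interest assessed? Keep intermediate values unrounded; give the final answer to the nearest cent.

£319,200.72

Penalty: 13 × 1.75% × £750,000.00 = £170,625.00 (below the 30% cap of £225,000.00)
Interest: £750,000.00 × ((1 + 0.014)^13 − 1) = £750,000.00 × 0.1981010… = £148,575.7175…
Penalties + interest = £170,625.0000 + £148,575.7175… = £319,200.72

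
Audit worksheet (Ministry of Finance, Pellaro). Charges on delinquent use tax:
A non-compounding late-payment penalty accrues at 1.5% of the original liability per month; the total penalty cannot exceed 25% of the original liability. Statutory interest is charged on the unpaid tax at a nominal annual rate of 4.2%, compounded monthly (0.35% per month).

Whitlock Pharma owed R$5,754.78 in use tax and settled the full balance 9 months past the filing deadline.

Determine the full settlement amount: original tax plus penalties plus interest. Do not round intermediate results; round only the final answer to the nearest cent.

R$6,715.51

Penalty: 9 × 1.5% × R$5,754.78 = R$776.90… (below the 25% cap of R$1,438.70…)
Interest: R$5,754.78 × ((1 + 0.0035)^9 − 1) = R$5,754.78 × 0.0319446… = R$183.8343…
Total = R$5,754.78 + R$776.8953 + R$183.8343… = R$6,715.51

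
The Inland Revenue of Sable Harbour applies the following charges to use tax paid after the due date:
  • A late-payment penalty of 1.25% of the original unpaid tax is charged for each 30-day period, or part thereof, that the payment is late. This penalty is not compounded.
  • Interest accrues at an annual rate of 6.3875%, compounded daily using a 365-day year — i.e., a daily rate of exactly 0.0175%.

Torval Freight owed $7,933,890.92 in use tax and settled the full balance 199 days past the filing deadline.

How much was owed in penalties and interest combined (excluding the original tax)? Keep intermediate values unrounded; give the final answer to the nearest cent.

Penalty periods: ⌈199/30⌉ = 7; penalty = 7 × 1.25% × $7,933,890.92 = $694,215.46…
Interest: $7,933,890.92 × ((1 + 0.000175)^199 − 1) = $7,933,890.92 × 0.03543534… = $281,140.0938…
Penalties + interest = $694,215.4555 + $281,140.0938… = $975,355.55

$975,355.55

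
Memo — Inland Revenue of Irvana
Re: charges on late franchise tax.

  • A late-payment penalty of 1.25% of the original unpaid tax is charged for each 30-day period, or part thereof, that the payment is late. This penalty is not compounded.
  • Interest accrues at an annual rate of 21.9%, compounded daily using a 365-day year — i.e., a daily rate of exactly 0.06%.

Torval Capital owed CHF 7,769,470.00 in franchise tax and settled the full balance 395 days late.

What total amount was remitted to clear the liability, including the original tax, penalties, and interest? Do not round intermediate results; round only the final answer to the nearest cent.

Penalty periods: ⌈395/30⌉ = 14; penalty = 14 × 1.25% × CHF 7,769,470.00 = CHF 1,359,657.25
Interest: CHF 7,769,470.00 × ((1 + 0.0006)^395 − 1) = CHF 7,769,470.00 × 0.26735104… = CHF 2,077,175.8998…
Total = CHF 7,769,470.00 + CHF 1,359,657.2500 + CHF 2,077,175.8998… = CHF 11,206,303.15

CHF 11,206,303.15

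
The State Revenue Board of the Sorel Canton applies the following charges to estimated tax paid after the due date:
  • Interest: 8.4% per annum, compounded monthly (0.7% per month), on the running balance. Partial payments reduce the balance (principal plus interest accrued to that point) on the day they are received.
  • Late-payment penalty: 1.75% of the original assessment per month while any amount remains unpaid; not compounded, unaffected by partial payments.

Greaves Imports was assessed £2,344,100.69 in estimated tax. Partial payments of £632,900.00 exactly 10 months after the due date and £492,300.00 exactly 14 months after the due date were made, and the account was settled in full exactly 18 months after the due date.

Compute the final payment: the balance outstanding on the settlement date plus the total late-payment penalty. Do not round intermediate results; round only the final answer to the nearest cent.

£2,220,643.65

Balance at month 10: £2,344,100.6900 × (1 + 0.007)^10 = £2,513,454.1554…
After £632,900.00 payment: £2,513,454.1554… − £632,900.00 = £1,880,554.1554…
Balance at month 14: £1,880,554.1554… × (1 + 0.007)^4 = £1,933,765.1393…
After £492,300.00 payment: £1,933,765.1393… − £492,300.00 = £1,441,465.1393…
Balance at month 18: £1,441,465.1393… × (1 + 0.007)^4 = £1,482,251.9351…
Penalty: 18 × 1.75% × £2,344,100.69 = £738,391.72…
Final settlement = outstanding balance + penalty = £1,482,251.9351… + £738,391.72… = £2,220,643.65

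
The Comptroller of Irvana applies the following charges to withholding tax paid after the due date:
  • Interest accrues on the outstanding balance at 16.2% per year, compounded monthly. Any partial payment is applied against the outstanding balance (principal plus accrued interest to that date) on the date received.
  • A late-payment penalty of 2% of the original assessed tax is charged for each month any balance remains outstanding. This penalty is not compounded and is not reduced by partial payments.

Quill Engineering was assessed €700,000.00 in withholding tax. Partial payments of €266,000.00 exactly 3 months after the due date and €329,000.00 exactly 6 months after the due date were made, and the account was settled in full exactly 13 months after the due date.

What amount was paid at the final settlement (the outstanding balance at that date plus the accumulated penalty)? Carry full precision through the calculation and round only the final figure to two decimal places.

Monthly rate = 16.2% ÷ 12 = 1.35%
Balance at month 3: €700,000.0000 × (1 + 0.0135)^3 = €728,734.4473…
After €266,000.00 payment: €728,734.4473… − €266,000.00 = €462,734.4473…
Balance at month 6: €462,734.4473… × (1 + 0.0135)^3 = €481,729.3309…
After €329,000.00 payment: €481,729.3309… − €329,000.00 = €152,729.3309…
Balance at month 13: €152,729.3309… × (1 + 0.0135)^7 = €167,760.1170…
Penalty: 13 × 2% × €700,000.00 = €182,000.00
Final settlement = outstanding balance + penalty = €167,760.1170… + €182,000.00 = €349,760.12

€349,760.12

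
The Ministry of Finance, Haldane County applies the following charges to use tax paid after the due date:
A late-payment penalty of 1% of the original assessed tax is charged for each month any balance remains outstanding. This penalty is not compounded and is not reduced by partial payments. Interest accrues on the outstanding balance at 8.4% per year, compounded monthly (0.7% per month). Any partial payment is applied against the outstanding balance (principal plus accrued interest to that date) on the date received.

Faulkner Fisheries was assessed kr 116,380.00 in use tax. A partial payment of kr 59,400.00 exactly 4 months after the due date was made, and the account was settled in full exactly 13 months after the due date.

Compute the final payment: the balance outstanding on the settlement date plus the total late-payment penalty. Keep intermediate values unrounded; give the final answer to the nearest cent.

Balance at month 4: kr 116,380.0000 × (1 + 0.007)^4 = kr 119,673.0157…
After kr 59,400.00 payment: kr 119,673.0157… − kr 59,400.00 = kr 60,273.0157…
Balance at month 13: kr 60,273.0157… × (1 + 0.007)^9 = kr 64,178.2922…
Penalty: 13 × 1% × kr 116,380.00 = kr 15,129.40
Final settlement = outstanding balance + penalty = kr 64,178.2922… + kr 15,129.40 = kr 79,307.69

kr 79,307.69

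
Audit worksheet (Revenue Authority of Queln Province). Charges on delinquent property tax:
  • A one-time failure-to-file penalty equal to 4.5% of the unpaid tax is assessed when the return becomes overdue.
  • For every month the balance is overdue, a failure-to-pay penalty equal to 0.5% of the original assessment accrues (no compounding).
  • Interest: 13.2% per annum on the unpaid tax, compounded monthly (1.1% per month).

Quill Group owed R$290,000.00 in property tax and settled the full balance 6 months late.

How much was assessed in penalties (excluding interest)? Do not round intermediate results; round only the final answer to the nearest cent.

Failure-to-file penalty: 4.5% × R$290,000.00 = R$13,050.00
Failure-to-pay penalty = 0.5% × R$290,000.00 × 6 mo = R$8,700.00
Total penalty = R$13,050.00 + R$8,700.00 = R$21,750.00

R$21,750.00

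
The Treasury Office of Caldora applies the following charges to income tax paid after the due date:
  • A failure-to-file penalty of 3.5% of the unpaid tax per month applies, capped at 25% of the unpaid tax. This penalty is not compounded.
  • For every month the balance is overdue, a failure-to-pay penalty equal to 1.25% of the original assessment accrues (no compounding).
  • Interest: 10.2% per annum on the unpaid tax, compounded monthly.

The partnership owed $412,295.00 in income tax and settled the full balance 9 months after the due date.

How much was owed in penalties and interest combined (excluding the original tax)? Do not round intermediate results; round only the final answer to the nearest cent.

Failure-to-file: 9 × 3.5% × $412,295.00 = $129,872.93…, capped at 25% × $412,295.00 = $103,073.75
Failure-to-pay penalty = 1.25% × $412,295.00 × 9 mo = $46,383.19…
Interest (10.2%/yr ÷ 12 = 0.85%/month): $412,295.00 × ((1 + 0.0085)^9 − 1) = $32,634.4891…
Penalties + interest = $149,456.9375 + $32,634.4891… = $182,091.43

$182,091.43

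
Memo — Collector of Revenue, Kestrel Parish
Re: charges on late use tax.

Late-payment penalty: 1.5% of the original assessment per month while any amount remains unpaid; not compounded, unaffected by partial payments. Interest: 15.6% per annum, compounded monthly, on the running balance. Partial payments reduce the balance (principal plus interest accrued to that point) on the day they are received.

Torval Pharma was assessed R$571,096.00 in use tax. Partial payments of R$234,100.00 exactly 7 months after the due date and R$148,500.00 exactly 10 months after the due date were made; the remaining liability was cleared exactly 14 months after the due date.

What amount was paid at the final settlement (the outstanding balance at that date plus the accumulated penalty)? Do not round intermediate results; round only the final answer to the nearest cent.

R$391,595.94

Monthly rate = 15.6% ÷ 12 = 1.3%
Balance at month 7: R$571,096.0000 × (1 + 0.013)^7 = R$625,137.0455…
After R$234,100.00 payment: R$625,137.0455… − R$234,100.00 = R$391,037.0455…
Balance at month 10: R$391,037.0455… × (1 + 0.013)^3 = R$406,486.6052…
After R$148,500.00 payment: R$406,486.6052… − R$148,500.00 = R$257,986.6052…
Balance at month 14: R$257,986.6052… × (1 + 0.013)^4 = R$271,665.7816…
Penalty: 14 × 1.5% × R$571,096.00 = R$119,930.16
Final settlement = outstanding balance + penalty = R$271,665.7816… + R$119,930.16 = R$391,595.94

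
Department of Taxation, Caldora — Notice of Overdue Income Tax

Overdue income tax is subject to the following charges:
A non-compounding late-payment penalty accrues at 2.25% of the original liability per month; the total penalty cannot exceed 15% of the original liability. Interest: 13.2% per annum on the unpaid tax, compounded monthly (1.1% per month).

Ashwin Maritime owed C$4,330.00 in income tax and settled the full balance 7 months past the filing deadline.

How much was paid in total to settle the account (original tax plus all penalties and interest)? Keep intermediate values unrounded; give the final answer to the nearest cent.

Penalty (uncapped): 7 × 2.25% × C$4,330.00 = C$681.98…; cap = 15% × C$4,330.00 = C$649.50 → penalty = C$649.50
Interest: C$4,330.00 × ((1 + 0.011)^7 − 1) = C$4,330.00 × 0.0795881… = C$344.6165…
Total = C$4,330.00 + C$649.5000 + C$344.6165… = C$5,324.12

C$5,324.12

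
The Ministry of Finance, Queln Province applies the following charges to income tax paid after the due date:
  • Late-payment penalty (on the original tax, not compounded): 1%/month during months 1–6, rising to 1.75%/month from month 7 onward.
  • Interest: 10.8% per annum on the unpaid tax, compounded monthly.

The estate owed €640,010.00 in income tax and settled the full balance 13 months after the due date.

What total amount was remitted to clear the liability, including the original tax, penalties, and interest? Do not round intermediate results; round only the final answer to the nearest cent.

Penalty, months 1–6: 6 × 1% × €640,010.00 = €38,400.60
Penalty, months 7–13: 7 × 1.75% × €640,010.00 = €78,401.23…
Interest (10.8%/yr ÷ 12 = 0.9%/month): €640,010.00 × ((1 + 0.009)^13 − 1) = €79,061.2430…
Total = €640,010.00 + €116,801.8250 + €79,061.2430… = €835,873.07

€835,873.07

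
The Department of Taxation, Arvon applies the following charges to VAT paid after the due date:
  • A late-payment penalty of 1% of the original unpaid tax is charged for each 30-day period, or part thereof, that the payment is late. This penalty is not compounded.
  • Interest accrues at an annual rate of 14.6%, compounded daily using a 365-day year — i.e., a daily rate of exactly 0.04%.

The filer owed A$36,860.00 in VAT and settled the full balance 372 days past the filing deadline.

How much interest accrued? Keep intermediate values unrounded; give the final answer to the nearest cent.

A$5,912.58

Interest: A$36,860.00 × ((1 + 0.0004)^372 − 1) = A$36,860.00 × 0.16040635… = A$5,912.5782…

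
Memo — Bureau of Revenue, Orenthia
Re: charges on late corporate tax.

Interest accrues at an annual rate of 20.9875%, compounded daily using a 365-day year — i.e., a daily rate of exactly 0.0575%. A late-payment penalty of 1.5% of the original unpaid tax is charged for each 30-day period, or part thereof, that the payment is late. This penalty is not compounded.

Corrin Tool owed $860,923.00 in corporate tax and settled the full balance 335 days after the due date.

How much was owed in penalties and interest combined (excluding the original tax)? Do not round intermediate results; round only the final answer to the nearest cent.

$337,792.55

Penalty periods: ⌈335/30⌉ = 12; penalty = 12 × 1.5% × $860,923.00 = $154,966.14
Interest: $860,923.00 × ((1 + 0.000575)^335 − 1) = $860,923.00 × 0.21236093… = $182,826.4102…
Penalties + interest = $154,966.1400 + $182,826.4102… = $337,792.55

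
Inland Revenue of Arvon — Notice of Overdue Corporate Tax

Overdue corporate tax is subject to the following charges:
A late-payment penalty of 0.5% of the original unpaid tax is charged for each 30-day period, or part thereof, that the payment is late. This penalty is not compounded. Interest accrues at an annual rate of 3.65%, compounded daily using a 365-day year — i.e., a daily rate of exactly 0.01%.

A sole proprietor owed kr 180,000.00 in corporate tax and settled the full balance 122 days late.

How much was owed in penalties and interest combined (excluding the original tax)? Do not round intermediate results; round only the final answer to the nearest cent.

Penalty periods: ⌈122/30⌉ = 5; penalty = 5 × 0.5% × kr 180,000.00 = kr 4,500.00
Interest: kr 180,000.00 × ((1 + 0.0001)^122 − 1) = kr 180,000.00 × 0.01227411… = kr 2,209.3391…
Penalties + interest = kr 4,500.0000 + kr 2,209.3391… = kr 6,709.34

kr 6,709.34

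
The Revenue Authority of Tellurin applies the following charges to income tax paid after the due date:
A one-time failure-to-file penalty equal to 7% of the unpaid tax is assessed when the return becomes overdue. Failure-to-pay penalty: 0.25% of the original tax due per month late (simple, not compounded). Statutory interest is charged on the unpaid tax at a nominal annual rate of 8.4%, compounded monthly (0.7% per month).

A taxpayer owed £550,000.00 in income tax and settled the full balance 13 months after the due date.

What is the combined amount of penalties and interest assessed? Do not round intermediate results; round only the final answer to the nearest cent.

£108,582.01

Failure-to-file penalty: 7% × £550,000.00 = £38,500.00
Failure-to-pay penalty = 0.25% × £550,000.00 × 13 mo = £17,875.00
Interest: £550,000.00 × ((1 + 0.007)^13 − 1) = £550,000.00 × 0.0949218… = £52,207.0101…
Penalties + interest = £56,375.0000 + £52,207.0101… = £108,582.01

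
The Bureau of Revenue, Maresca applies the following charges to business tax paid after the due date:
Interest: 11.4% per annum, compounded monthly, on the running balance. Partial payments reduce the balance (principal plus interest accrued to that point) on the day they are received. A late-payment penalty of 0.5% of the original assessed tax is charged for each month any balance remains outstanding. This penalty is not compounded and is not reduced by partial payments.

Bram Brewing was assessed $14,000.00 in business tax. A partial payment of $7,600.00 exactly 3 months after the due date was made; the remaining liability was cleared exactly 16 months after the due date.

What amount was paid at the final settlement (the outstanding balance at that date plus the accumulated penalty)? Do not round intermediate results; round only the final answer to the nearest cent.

$8,812.55

Monthly rate = 11.4% ÷ 12 = 0.95%
Balance at month 3: $14,000.0000 × (1 + 0.0095)^3 = $14,402.8025…
After $7,600.00 payment: $14,402.8025… − $7,600.00 = $6,802.8025…
Balance at month 16: $6,802.8025… × (1 + 0.0095)^13 = $7,692.5454…
Penalty: 16 × 0.5% × $14,000.00 = $1,120.00
Final settlement = outstanding balance + penalty = $7,692.5454… + $1,120.00 = $8,812.55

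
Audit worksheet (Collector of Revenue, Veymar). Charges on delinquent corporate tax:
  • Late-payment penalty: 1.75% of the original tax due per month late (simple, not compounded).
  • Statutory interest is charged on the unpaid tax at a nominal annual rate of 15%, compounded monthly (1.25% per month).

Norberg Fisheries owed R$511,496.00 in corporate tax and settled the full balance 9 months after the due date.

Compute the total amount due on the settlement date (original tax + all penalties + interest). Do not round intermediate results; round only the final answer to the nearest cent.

R$652,562.60

Late-payment penalty = 1.75% × R$511,496.00 × 9 mo = R$80,560.62
Interest: R$511,496.00 × ((1 + 0.0125)^9 − 1) = R$511,496.00 × 0.1182922… = R$60,505.9756…
Total = R$511,496.00 + R$80,560.6200 + R$60,505.9756… = R$652,562.60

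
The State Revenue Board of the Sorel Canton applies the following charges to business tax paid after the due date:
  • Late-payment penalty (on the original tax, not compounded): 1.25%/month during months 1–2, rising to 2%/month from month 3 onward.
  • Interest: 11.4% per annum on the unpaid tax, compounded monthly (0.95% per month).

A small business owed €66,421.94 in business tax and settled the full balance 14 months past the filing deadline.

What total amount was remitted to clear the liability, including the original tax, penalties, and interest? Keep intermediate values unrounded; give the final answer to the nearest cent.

€93,424.66

Penalty, months 1–2: 2 × 1.25% × €66,421.94 = €1,660.55…
Penalty, months 3–14: 12 × 2% × €66,421.94 = €15,941.27…
Interest: €66,421.94 × ((1 + 0.0095)^14 − 1) = €66,421.94 × 0.1415331… = €9,400.9061…
Total = €66,421.94 + €17,601.8141 + €9,400.9061… = €93,424.66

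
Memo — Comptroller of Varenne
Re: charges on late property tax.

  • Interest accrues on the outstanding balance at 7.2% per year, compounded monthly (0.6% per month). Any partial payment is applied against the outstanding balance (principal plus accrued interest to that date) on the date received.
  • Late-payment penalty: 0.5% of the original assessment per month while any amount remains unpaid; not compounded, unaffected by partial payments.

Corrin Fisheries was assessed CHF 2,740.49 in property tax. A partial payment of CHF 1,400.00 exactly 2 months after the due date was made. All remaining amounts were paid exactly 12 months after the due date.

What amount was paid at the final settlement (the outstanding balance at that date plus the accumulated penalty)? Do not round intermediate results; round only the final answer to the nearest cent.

Balance at month 2: CHF 2,740.4900 × (1 + 0.006)^2 = CHF 2,773.4745…
After CHF 1,400.00 payment: CHF 2,773.4745… − CHF 1,400.00 = CHF 1,373.4745…
Balance at month 12: CHF 1,373.4745… × (1 + 0.006)^10 = CHF 1,458.1440…
Penalty: 12 × 0.5% × CHF 2,740.49 = CHF 164.43…
Final settlement = outstanding balance + penalty = CHF 1,458.1440… + CHF 164.43… = CHF 1,622.57

CHF 1,622.57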